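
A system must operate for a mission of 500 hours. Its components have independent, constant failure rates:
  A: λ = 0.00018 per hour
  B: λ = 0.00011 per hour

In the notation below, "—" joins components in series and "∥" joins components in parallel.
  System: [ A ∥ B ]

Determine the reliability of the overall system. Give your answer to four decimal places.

0.9954

R(A) = exp(−0.00018 × 500) = 0.913931
R(B) = exp(−0.00011 × 500) = 0.946485
Parallel (A and B): 1 − (1 − 0.913931)(1 − 0.946485) = 0.9954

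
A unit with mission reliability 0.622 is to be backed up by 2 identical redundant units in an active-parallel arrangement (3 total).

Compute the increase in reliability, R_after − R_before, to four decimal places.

0.3240

R_before = 0.622
R_after = 1 − (1 − 0.622)^3 = 0.9460
ΔR = 0.9460 − 0.622 = 0.3240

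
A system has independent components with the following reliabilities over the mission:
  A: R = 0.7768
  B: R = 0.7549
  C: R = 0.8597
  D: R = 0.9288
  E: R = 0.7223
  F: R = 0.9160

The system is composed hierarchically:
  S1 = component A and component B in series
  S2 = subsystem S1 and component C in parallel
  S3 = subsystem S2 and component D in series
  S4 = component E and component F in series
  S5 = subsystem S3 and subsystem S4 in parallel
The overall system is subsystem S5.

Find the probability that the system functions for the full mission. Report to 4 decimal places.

Series (A and B): 0.776800 × 0.754900 = 0.586406
Parallel ([0.586406] and C): 1 − (1 − 0.586406)(1 − 0.859700) = 0.941973
Series ([0.941973] and D): 0.941973 × 0.928800 = 0.874905
Series (E and F): 0.722300 × 0.916000 = 0.661627
Parallel ([0.874905] and [0.661627]): 1 − (1 − 0.874905)(1 − 0.661627) = 0.9577

0.9577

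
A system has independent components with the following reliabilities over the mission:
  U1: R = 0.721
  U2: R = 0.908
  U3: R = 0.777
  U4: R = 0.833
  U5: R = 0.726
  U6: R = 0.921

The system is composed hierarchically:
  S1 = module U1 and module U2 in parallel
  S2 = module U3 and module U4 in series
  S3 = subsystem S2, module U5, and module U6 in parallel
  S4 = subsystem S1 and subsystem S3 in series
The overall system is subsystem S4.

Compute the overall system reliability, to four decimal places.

0.9669

Parallel (U1 and U2): 1 − (1 − 0.721000)(1 − 0.908000) = 0.974332
Series (U3 and U4): 0.777000 × 0.833000 = 0.647241
Parallel ([0.647241], U5, and U6): 1 − (1 − 0.647241)(1 − 0.726000)(1 − 0.921000) = 0.992364
Series ([0.974332] and [0.992364]): 0.974332 × 0.992364 = 0.9669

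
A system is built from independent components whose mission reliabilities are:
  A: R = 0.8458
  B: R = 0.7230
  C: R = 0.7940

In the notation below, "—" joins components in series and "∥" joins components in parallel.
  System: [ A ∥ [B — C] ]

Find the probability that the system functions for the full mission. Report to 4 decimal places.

Series (B and C): 0.723000 × 0.794000 = 0.574062
Parallel (A and [0.574062]): 1 − (1 − 0.845800)(1 − 0.574062) = 0.9343

0.9343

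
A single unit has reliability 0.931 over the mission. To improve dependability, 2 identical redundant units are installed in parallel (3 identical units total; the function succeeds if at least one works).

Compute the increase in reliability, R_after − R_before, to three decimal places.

R_before = 0.931
R_after = 1 − (1 − 0.931)^3 = 1.000
ΔR = 1.000 − 0.931 = 0.069

0.069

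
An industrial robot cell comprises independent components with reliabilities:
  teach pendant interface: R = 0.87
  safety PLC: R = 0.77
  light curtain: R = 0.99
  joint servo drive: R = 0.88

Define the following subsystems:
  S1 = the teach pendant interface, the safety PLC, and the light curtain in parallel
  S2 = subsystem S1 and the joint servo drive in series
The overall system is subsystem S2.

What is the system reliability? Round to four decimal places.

0.8797

Parallel (teach pendant interface, safety PLC, and light curtain): 1 − (1 − 0.870000)(1 − 0.770000)(1 − 0.990000) = 0.999701
Series ([0.999701] and joint servo drive): 0.999701 × 0.880000 = 0.8797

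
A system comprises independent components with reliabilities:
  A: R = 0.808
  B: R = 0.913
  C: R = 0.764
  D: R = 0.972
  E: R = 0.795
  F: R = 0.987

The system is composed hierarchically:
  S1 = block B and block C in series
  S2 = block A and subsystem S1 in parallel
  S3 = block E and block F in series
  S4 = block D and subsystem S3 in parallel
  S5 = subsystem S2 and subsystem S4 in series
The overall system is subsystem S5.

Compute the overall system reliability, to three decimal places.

Series (B and C): 0.91300 × 0.76400 = 0.69753
Parallel (A and [0.69753]): 1 − (1 − 0.80800)(1 − 0.69753) = 0.94193
Series (E and F): 0.79500 × 0.98700 = 0.78467
Parallel (D and [0.78467]): 1 − (1 − 0.97200)(1 − 0.78467) = 0.99397
Series ([0.94193] and [0.99397]): 0.94193 × 0.99397 = 0.936

0.936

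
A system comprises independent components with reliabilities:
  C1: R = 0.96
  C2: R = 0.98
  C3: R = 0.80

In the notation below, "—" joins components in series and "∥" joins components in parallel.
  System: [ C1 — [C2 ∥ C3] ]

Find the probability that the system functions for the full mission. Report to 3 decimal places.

0.956

Parallel (C2 and C3): 1 − (1 − 0.98000)(1 − 0.80000) = 0.99600
Series (C1 and [0.99600]): 0.96000 × 0.99600 = 0.956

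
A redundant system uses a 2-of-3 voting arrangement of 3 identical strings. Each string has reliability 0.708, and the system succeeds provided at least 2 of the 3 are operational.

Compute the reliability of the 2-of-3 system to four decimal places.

R = Σ_{i=2}^{3} C(3,i) p^i (1−p)^{3−i} with p = 0.708
C(3,2)·0.708^2·0.292^1 = 0.439107
C(3,3)·0.708^3·0.292^0 = 0.354895
Sum = 0.7940

0.7940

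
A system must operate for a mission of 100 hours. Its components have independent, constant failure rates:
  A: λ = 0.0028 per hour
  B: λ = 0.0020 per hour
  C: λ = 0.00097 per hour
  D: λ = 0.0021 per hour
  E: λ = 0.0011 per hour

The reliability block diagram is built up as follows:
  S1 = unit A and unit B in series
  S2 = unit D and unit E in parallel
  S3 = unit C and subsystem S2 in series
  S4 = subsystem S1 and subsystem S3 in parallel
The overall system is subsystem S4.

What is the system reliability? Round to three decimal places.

R(A) = exp(−0.0028 × 100) = 0.75578
R(B) = exp(−0.0020 × 100) = 0.81873
R(C) = exp(−0.00097 × 100) = 0.90756
R(D) = exp(−0.0021 × 100) = 0.81058
R(E) = exp(−0.0011 × 100) = 0.89583
Series (A and B): 0.75578 × 0.81873 = 0.61878
Parallel (D and E): 1 − (1 − 0.81058)(1 − 0.89583) = 0.98027
Series (C and [0.98027]): 0.90756 × 0.98027 = 0.88965
Parallel ([0.61878] and [0.88965]): 1 − (1 − 0.61878)(1 − 0.88965) = 0.958

0.958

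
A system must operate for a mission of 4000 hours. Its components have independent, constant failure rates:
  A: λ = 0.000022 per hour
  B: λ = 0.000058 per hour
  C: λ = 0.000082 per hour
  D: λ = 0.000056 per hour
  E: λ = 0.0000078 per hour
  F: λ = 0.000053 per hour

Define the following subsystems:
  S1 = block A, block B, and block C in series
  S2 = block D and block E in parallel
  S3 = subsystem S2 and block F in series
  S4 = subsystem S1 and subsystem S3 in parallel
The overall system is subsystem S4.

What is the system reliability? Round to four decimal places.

R(A) = exp(−0.000022 × 4000) = 0.915761
R(B) = exp(−0.000058 × 4000) = 0.792946
R(C) = exp(−0.000082 × 4000) = 0.720363
R(D) = exp(−0.000056 × 4000) = 0.799315
R(E) = exp(−0.0000078 × 4000) = 0.969282
R(F) = exp(−0.000053 × 4000) = 0.808965
Series (A, B, and C): 0.915761 × 0.792946 × 0.720363 = 0.523091
Parallel (D and E): 1 − (1 − 0.799315)(1 − 0.969282) = 0.993835
Series ([0.993835] and F): 0.993835 × 0.808965 = 0.803978
Parallel ([0.523091] and [0.803978]): 1 − (1 − 0.523091)(1 − 0.803978) = 0.9065

0.9065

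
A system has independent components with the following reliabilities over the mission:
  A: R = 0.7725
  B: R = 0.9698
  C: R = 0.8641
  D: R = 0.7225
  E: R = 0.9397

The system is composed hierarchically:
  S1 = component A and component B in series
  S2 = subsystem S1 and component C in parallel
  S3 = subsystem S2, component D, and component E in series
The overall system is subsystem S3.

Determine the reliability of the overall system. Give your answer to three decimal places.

Series (A and B): 0.77250 × 0.96980 = 0.74917
Parallel ([0.74917] and C): 1 − (1 − 0.74917)(1 − 0.86410) = 0.96591
Series ([0.96591], D, and E): 0.96591 × 0.72250 × 0.93970 = 0.656

0.656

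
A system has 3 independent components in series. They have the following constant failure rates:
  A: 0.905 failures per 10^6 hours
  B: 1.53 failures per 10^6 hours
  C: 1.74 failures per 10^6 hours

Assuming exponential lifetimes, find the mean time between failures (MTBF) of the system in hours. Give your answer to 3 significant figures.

Series of exponential components: λ_sys = Σ λ_i
λ_sys = 0.000000905 + 0.00000153 + 0.00000174 = 4.1750e-06 /h
MTBF = 1 / λ_sys = 240000 h

240000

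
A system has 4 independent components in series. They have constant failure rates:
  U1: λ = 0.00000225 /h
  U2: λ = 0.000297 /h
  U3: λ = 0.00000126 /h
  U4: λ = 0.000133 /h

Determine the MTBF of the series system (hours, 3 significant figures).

Series of exponential components: λ_sys = Σ λ_i
λ_sys = 0.00000225 + 0.000297 + 0.00000126 + 0.000133 = 4.3351e-04 /h
MTBF = 1 / λ_sys = 2310 h

2310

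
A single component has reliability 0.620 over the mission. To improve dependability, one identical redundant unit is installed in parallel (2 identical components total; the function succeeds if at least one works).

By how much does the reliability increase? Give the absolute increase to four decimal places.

0.2356

R_before = 0.620
R_after = 1 − (1 − 0.620)^2 = 0.8556
ΔR = 0.8556 − 0.620 = 0.2356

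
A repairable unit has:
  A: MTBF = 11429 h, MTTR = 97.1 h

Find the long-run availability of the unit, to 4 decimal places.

0.9916

A(A) = MTBF/(MTBF+MTTR) = 11429/(11429+97.1) = 0.9916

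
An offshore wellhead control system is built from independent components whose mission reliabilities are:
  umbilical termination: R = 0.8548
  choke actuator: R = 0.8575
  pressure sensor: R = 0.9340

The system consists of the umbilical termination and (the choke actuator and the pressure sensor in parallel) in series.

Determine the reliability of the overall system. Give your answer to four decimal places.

Parallel (choke actuator and pressure sensor): 1 − (1 − 0.857500)(1 − 0.934000) = 0.990595
Series (umbilical termination and [0.990595]): 0.854800 × 0.990595 = 0.8468

0.8468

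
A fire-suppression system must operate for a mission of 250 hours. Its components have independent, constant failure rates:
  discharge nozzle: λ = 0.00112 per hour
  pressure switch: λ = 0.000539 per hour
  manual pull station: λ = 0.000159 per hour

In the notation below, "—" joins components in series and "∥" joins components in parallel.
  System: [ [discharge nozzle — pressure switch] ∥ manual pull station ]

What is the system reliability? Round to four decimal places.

R(discharge nozzle) = exp(−0.00112 × 250) = 0.755784
R(pressure switch) = exp(−0.000539 × 250) = 0.873934
R(manual pull station) = exp(−0.000159 × 250) = 0.961030
Series (discharge nozzle and pressure switch): 0.755784 × 0.873934 = 0.660505
Parallel ([0.660505] and manual pull station): 1 − (1 − 0.660505)(1 − 0.961030) = 0.9868

0.9868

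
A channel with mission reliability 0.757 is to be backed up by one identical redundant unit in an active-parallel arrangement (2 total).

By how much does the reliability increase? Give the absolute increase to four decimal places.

R_before = 0.757
R_after = 1 − (1 − 0.757)^2 = 0.9410
ΔR = 0.9410 − 0.757 = 0.1840

0.1840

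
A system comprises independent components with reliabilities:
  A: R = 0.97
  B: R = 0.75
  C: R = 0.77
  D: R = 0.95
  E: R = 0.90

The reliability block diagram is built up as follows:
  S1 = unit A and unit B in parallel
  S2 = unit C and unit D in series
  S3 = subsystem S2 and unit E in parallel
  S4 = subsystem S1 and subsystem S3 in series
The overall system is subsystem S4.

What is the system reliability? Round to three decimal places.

0.966

Parallel (A and B): 1 − (1 − 0.97000)(1 − 0.75000) = 0.99250
Series (C and D): 0.77000 × 0.95000 = 0.73150
Parallel ([0.73150] and E): 1 − (1 − 0.73150)(1 − 0.90000) = 0.97315
Series ([0.99250] and [0.97315]): 0.99250 × 0.97315 = 0.966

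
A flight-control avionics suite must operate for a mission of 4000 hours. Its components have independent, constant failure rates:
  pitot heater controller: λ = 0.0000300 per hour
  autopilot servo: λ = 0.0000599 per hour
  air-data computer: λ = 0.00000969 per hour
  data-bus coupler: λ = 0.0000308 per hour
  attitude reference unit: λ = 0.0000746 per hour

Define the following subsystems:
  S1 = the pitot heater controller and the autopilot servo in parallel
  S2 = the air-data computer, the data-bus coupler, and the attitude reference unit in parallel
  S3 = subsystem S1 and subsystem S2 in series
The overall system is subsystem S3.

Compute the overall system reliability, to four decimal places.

R(pitot heater controller) = exp(−0.0000300 × 4000) = 0.886920
R(autopilot servo) = exp(−0.0000599 × 4000) = 0.786943
R(air-data computer) = exp(−0.00000969 × 4000) = 0.961982
R(data-bus coupler) = exp(−0.0000308 × 4000) = 0.884087
R(attitude reference unit) = exp(−0.0000746 × 4000) = 0.742004
Parallel (pitot heater controller and autopilot servo): 1 − (1 − 0.886920)(1 − 0.786943) = 0.975908
Parallel (air-data computer, data-bus coupler, and attitude reference unit): 1 − (1 − 0.961982)(1 − 0.884087)(1 − 0.742004) = 0.998863
Series ([0.975908] and [0.998863]): 0.975908 × 0.998863 = 0.9748

0.9748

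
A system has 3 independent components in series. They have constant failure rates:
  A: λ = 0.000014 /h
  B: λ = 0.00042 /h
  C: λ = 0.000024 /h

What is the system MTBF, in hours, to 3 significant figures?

Series of exponential components: λ_sys = Σ λ_i
λ_sys = 0.000014 + 0.00042 + 0.000024 = 4.5800e-04 /h
MTBF = 1 / λ_sys = 2180 h

2180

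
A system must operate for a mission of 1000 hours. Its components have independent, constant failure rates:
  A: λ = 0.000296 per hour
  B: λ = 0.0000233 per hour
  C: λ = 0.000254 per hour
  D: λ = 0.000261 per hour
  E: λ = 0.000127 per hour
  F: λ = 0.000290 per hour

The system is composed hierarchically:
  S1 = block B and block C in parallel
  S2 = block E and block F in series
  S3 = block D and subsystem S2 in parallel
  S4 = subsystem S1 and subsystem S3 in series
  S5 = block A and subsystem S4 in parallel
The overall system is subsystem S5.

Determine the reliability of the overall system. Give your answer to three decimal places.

0.979

R(A) = exp(−0.000296 × 1000) = 0.74379
R(B) = exp(−0.0000233 × 1000) = 0.97697
R(C) = exp(−0.000254 × 1000) = 0.77569
R(D) = exp(−0.000261 × 1000) = 0.77028
R(E) = exp(−0.000127 × 1000) = 0.88073
R(F) = exp(−0.000290 × 1000) = 0.74826
Parallel (B and C): 1 − (1 − 0.97697)(1 − 0.77569) = 0.99483
Series (E and F): 0.88073 × 0.74826 = 0.65902
Parallel (D and [0.65902]): 1 − (1 − 0.77028)(1 − 0.65902) = 0.92167
Series ([0.99483] and [0.92167]): 0.99483 × 0.92167 = 0.91690
Parallel (A and [0.91690]): 1 − (1 − 0.74379)(1 − 0.91690) = 0.979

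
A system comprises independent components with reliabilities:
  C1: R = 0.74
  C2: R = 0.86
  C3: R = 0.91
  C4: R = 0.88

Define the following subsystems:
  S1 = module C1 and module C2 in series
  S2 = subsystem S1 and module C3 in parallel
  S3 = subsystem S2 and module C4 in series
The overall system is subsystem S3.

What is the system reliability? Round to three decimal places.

0.851

Series (C1 and C2): 0.74000 × 0.86000 = 0.63640
Parallel ([0.63640] and C3): 1 − (1 − 0.63640)(1 − 0.91000) = 0.96728
Series ([0.96728] and C4): 0.96728 × 0.88000 = 0.851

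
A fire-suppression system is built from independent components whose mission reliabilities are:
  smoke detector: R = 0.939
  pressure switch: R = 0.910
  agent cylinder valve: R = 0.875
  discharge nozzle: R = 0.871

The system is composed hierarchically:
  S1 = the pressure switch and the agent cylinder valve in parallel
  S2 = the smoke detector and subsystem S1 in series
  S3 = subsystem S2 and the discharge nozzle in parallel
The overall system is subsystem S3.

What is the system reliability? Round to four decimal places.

Parallel (pressure switch and agent cylinder valve): 1 − (1 − 0.910000)(1 − 0.875000) = 0.988750
Series (smoke detector and [0.988750]): 0.939000 × 0.988750 = 0.928436
Parallel ([0.928436] and discharge nozzle): 1 − (1 − 0.928436)(1 − 0.871000) = 0.9908

0.9908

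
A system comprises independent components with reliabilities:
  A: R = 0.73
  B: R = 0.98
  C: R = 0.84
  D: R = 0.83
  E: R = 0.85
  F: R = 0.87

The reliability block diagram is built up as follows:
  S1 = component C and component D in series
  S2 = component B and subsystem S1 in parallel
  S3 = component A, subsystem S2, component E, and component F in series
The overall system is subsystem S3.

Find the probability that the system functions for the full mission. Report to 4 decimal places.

0.5366

Series (C and D): 0.840000 × 0.830000 = 0.697200
Parallel (B and [0.697200]): 1 − (1 − 0.980000)(1 − 0.697200) = 0.993944
Series (A, [0.993944], E, and F): 0.730000 × 0.993944 × 0.850000 × 0.870000 = 0.5366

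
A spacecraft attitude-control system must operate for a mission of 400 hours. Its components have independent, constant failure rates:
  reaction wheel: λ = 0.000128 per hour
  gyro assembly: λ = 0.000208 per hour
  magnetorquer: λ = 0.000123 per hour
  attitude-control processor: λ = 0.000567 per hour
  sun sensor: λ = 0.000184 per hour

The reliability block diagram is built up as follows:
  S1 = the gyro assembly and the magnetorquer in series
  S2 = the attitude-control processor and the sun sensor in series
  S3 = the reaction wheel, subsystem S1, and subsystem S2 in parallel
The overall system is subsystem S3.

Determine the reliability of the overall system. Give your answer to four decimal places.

0.9984

R(reaction wheel) = exp(−0.000128 × 400) = 0.950089
R(gyro assembly) = exp(−0.000208 × 400) = 0.920167
R(magnetorquer) = exp(−0.000123 × 400) = 0.951991
R(attitude-control processor) = exp(−0.000567 × 400) = 0.797080
R(sun sensor) = exp(−0.000184 × 400) = 0.929043
Series (gyro assembly and magnetorquer): 0.920167 × 0.951991 = 0.875991
Series (attitude-control processor and sun sensor): 0.797080 × 0.929043 = 0.740522
Parallel (reaction wheel, [0.875991], and [0.740522]): 1 − (1 − 0.950089)(1 − 0.875991)(1 − 0.740522) = 0.9984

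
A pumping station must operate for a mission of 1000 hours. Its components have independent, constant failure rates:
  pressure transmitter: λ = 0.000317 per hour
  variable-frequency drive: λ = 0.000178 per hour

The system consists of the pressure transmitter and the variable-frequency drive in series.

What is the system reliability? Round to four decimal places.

R(pressure transmitter) = exp(−0.000317 × 1000) = 0.728331
R(variable-frequency drive) = exp(−0.000178 × 1000) = 0.836942
Series (pressure transmitter and variable-frequency drive): 0.728331 × 0.836942 = 0.6096

0.6096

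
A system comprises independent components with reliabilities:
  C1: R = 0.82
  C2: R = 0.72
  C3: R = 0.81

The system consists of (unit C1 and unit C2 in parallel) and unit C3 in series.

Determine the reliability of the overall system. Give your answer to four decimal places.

Parallel (C1 and C2): 1 − (1 − 0.820000)(1 − 0.720000) = 0.949600
Series ([0.949600] and C3): 0.949600 × 0.810000 = 0.7692

0.7692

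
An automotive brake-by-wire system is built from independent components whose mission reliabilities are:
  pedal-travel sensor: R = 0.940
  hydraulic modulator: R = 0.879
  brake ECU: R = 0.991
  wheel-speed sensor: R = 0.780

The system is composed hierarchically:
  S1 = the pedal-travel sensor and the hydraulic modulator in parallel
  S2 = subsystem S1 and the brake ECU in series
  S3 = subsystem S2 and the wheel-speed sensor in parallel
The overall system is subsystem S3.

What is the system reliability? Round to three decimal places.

0.996

Parallel (pedal-travel sensor and hydraulic modulator): 1 − (1 − 0.94000)(1 − 0.87900) = 0.99274
Series ([0.99274] and brake ECU): 0.99274 × 0.99100 = 0.98381
Parallel ([0.98381] and wheel-speed sensor): 1 − (1 − 0.98381)(1 − 0.78000) = 0.996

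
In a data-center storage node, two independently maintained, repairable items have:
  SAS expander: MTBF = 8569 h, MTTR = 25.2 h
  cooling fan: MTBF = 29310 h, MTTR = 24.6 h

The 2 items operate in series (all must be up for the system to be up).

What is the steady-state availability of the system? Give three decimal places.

A(SAS expander) = MTBF/(MTBF+MTTR) = 8569/(8569+25.2) = 0.997068
A(cooling fan) = MTBF/(MTBF+MTTR) = 29310/(29310+24.6) = 0.999161
Series availability: 0.997068 × 0.999161 = 0.996

0.996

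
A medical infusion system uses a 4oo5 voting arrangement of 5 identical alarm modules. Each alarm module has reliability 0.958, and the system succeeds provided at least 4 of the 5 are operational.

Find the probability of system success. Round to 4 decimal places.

R = Σ_{i=4}^{5} C(5,i) p^i (1−p)^{5−i} with p = 0.958
C(5,4)·0.958^4·0.042^1 = 0.176881
C(5,5)·0.958^5·0.042^0 = 0.806915
Sum = 0.9838

0.9838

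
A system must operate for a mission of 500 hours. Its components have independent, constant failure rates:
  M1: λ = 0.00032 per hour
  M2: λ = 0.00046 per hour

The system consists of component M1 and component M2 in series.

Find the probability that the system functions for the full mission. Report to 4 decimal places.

R(M1) = exp(−0.00032 × 500) = 0.852144
R(M2) = exp(−0.00046 × 500) = 0.794534
Series (M1 and M2): 0.852144 × 0.794534 = 0.6771

0.6771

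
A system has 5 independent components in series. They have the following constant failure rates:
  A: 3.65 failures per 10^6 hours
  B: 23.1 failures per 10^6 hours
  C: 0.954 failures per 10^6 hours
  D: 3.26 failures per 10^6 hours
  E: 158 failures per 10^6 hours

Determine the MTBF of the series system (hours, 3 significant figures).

5290

Series of exponential components: λ_sys = Σ λ_i
λ_sys = 0.00000365 + 0.0000231 + 0.000000954 + 0.00000326 + 0.000158 = 1.8896e-04 /h
MTBF = 1 / λ_sys = 5290 h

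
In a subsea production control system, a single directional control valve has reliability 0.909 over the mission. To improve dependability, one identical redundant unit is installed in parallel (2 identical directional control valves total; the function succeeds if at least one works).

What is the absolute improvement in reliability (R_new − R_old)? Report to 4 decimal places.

R_before = 0.909
R_after = 1 − (1 − 0.909)^2 = 0.9917
ΔR = 0.9917 − 0.909 = 0.0827

0.0827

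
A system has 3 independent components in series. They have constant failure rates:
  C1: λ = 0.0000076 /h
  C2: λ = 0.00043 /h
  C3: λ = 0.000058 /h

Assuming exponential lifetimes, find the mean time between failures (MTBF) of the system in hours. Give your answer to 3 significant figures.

Series of exponential components: λ_sys = Σ λ_i
λ_sys = 0.0000076 + 0.00043 + 0.000058 = 4.9560e-04 /h
MTBF = 1 / λ_sys = 2020 h

2020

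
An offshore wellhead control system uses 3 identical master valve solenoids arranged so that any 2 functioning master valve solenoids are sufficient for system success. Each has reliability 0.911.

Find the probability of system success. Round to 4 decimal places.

R = Σ_{i=2}^{3} C(3,i) p^i (1−p)^{3−i} with p = 0.911
C(3,2)·0.911^2·0.089^1 = 0.221589
C(3,3)·0.911^3·0.089^0 = 0.756058
Sum = 0.9776

0.9776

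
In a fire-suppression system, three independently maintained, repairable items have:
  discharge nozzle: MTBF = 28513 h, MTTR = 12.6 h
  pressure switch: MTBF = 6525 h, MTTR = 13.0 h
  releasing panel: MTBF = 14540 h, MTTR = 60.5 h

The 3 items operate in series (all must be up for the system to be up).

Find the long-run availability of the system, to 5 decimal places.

A(discharge nozzle) = MTBF/(MTBF+MTTR) = 28513/(28513+12.6) = 0.999558
A(pressure switch) = MTBF/(MTBF+MTTR) = 6525/(6525+13.0) = 0.998012
A(releasing panel) = MTBF/(MTBF+MTTR) = 14540/(14540+60.5) = 0.995856
Series availability: 0.999558 × 0.998012 × 0.995856 = 0.99344

0.99344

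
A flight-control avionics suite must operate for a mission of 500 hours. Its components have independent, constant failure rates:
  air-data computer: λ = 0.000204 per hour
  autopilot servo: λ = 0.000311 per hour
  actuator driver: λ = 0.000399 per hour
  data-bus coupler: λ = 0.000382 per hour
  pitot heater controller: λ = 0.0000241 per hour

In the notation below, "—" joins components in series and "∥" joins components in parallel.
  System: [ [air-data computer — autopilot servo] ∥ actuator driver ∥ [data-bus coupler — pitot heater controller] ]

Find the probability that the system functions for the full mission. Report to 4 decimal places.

0.9925

R(air-data computer) = exp(−0.000204 × 500) = 0.903030
R(autopilot servo) = exp(−0.000311 × 500) = 0.855987
R(actuator driver) = exp(−0.000399 × 500) = 0.819140
R(data-bus coupler) = exp(−0.000382 × 500) = 0.826133
R(pitot heater controller) = exp(−0.0000241 × 500) = 0.988022
Series (air-data computer and autopilot servo): 0.903030 × 0.855987 = 0.772982
Series (data-bus coupler and pitot heater controller): 0.826133 × 0.988022 = 0.816238
Parallel ([0.772982], actuator driver, and [0.816238]): 1 − (1 − 0.772982)(1 − 0.819140)(1 − 0.816238) = 0.9925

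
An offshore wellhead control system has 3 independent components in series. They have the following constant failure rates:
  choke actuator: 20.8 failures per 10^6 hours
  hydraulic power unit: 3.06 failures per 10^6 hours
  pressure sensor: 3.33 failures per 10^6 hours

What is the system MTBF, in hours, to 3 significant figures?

36800

Series of exponential components: λ_sys = Σ λ_i
λ_sys = 0.0000208 + 0.00000306 + 0.00000333 = 2.7190e-05 /h
MTBF = 1 / λ_sys = 36800 h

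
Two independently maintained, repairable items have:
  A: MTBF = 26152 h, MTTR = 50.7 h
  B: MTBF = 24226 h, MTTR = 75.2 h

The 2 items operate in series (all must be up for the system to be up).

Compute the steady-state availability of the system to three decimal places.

A(A) = MTBF/(MTBF+MTTR) = 26152/(26152+50.7) = 0.998065
A(B) = MTBF/(MTBF+MTTR) = 24226/(24226+75.2) = 0.996906
Series availability: 0.998065 × 0.996906 = 0.995

0.995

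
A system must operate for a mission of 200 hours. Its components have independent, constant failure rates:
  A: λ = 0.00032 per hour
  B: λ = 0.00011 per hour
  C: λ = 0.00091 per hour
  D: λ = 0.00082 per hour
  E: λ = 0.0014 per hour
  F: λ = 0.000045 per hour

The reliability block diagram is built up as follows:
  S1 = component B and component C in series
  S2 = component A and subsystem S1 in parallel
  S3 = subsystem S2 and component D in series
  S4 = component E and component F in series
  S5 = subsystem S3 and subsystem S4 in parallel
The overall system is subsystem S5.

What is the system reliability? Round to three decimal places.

R(A) = exp(−0.00032 × 200) = 0.93800
R(B) = exp(−0.00011 × 200) = 0.97824
R(C) = exp(−0.00091 × 200) = 0.83360
R(D) = exp(−0.00082 × 200) = 0.84874
R(E) = exp(−0.0014 × 200) = 0.75578
R(F) = exp(−0.000045 × 200) = 0.99104
Series (B and C): 0.97824 × 0.83360 = 0.81546
Parallel (A and [0.81546]): 1 − (1 − 0.93800)(1 − 0.81546) = 0.98856
Series ([0.98856] and D): 0.98856 × 0.84874 = 0.83903
Series (E and F): 0.75578 × 0.99104 = 0.74901
Parallel ([0.83903] and [0.74901]): 1 − (1 − 0.83903)(1 − 0.74901) = 0.960

0.960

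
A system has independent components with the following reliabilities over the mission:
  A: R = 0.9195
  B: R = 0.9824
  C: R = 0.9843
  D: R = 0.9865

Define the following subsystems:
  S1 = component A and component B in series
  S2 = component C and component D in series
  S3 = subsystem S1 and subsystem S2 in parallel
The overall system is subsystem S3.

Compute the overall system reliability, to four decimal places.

0.9972

Series (A and B): 0.919500 × 0.982400 = 0.903317
Series (C and D): 0.984300 × 0.986500 = 0.971012
Parallel ([0.903317] and [0.971012]): 1 − (1 − 0.903317)(1 − 0.971012) = 0.9972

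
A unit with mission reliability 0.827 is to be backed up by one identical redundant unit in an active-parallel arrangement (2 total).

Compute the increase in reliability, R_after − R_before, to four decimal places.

R_before = 0.827
R_after = 1 − (1 − 0.827)^2 = 0.9701
ΔR = 0.9701 − 0.827 = 0.1431

0.1431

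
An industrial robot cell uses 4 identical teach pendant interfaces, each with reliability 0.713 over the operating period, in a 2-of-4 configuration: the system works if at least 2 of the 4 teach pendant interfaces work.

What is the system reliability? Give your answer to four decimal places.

0.9258

R = Σ_{i=2}^{4} C(4,i) p^i (1−p)^{4−i} with p = 0.713
C(4,2)·0.713^2·0.287^2 = 0.251243
C(4,3)·0.713^3·0.287^1 = 0.416112
C(4,4)·0.713^4·0.287^0 = 0.258439
Sum = 0.9258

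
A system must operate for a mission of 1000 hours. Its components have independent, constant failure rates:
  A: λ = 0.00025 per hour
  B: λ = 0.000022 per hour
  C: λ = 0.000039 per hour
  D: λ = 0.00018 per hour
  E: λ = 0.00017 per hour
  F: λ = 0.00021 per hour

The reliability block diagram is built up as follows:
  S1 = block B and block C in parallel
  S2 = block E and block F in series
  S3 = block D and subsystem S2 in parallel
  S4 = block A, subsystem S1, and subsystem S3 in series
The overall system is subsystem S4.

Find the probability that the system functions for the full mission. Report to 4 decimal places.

R(A) = exp(−0.00025 × 1000) = 0.778801
R(B) = exp(−0.000022 × 1000) = 0.978240
R(C) = exp(−0.000039 × 1000) = 0.961751
R(D) = exp(−0.00018 × 1000) = 0.835270
R(E) = exp(−0.00017 × 1000) = 0.843665
R(F) = exp(−0.00021 × 1000) = 0.810584
Parallel (B and C): 1 − (1 − 0.978240)(1 − 0.961751) = 0.999168
Series (E and F): 0.843665 × 0.810584 = 0.683861
Parallel (D and [0.683861]): 1 − (1 − 0.835270)(1 − 0.683861) = 0.947922
Series (A, [0.999168], and [0.947922]): 0.778801 × 0.999168 × 0.947922 = 0.7376

0.7376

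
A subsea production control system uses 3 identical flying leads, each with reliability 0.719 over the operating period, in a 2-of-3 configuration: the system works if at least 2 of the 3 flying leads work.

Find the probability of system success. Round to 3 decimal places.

0.807

R = Σ_{i=2}^{3} C(3,i) p^i (1−p)^{3−i} with p = 0.719
C(3,2)·0.719^2·0.281^1 = 0.43580
C(3,3)·0.719^3·0.281^0 = 0.37169
Sum = 0.807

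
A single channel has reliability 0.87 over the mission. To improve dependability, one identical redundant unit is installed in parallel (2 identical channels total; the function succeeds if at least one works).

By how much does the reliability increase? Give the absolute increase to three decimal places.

0.113

R_before = 0.87
R_after = 1 − (1 − 0.87)^2 = 0.983
ΔR = 0.983 − 0.87 = 0.113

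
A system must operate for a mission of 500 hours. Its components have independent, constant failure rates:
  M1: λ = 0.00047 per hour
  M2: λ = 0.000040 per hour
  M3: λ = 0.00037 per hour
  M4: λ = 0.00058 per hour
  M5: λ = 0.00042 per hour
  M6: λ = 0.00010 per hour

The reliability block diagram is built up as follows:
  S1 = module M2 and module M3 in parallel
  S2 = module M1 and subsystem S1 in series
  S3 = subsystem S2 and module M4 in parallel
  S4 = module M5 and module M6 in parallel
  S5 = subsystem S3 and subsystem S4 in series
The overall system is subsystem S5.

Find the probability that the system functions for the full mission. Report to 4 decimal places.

R(M1) = exp(−0.00047 × 500) = 0.790571
R(M2) = exp(−0.000040 × 500) = 0.980199
R(M3) = exp(−0.00037 × 500) = 0.831104
R(M4) = exp(−0.00058 × 500) = 0.748264
R(M5) = exp(−0.00042 × 500) = 0.810584
R(M6) = exp(−0.00010 × 500) = 0.951229
Parallel (M2 and M3): 1 − (1 − 0.980199)(1 − 0.831104) = 0.996656
Series (M1 and [0.996656]): 0.790571 × 0.996656 = 0.787927
Parallel ([0.787927] and M4): 1 − (1 − 0.787927)(1 − 0.748264) = 0.946614
Parallel (M5 and M6): 1 − (1 − 0.810584)(1 − 0.951229) = 0.990762
Series ([0.946614] and [0.990762]): 0.946614 × 0.990762 = 0.9379

0.9379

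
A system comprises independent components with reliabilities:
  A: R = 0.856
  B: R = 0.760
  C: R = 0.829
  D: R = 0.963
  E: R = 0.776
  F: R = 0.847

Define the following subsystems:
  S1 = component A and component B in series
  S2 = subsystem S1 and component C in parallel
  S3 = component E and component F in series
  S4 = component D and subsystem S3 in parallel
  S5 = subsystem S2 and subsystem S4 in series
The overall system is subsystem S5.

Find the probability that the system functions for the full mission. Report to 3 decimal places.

Series (A and B): 0.85600 × 0.76000 = 0.65056
Parallel ([0.65056] and C): 1 − (1 − 0.65056)(1 − 0.82900) = 0.94025
Series (E and F): 0.77600 × 0.84700 = 0.65727
Parallel (D and [0.65727]): 1 − (1 − 0.96300)(1 − 0.65727) = 0.98732
Series ([0.94025] and [0.98732]): 0.94025 × 0.98732 = 0.928

0.928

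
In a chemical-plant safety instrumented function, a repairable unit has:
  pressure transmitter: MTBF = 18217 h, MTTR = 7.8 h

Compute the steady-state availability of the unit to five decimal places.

0.99957

A(pressure transmitter) = MTBF/(MTBF+MTTR) = 18217/(18217+7.8) = 0.99957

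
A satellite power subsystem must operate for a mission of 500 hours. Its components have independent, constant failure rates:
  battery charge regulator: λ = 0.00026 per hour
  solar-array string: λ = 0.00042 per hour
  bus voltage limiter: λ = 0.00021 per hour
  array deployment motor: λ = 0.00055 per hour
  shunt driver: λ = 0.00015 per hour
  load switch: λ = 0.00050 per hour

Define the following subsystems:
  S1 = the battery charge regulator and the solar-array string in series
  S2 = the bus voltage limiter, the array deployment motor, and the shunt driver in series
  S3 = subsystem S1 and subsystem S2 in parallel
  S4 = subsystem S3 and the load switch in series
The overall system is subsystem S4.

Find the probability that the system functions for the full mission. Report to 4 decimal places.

0.6967

R(battery charge regulator) = exp(−0.00026 × 500) = 0.878095
R(solar-array string) = exp(−0.00042 × 500) = 0.810584
R(bus voltage limiter) = exp(−0.00021 × 500) = 0.900325
R(array deployment motor) = exp(−0.00055 × 500) = 0.759572
R(shunt driver) = exp(−0.00015 × 500) = 0.927743
R(load switch) = exp(−0.00050 × 500) = 0.778801
Series (battery charge regulator and solar-array string): 0.878095 × 0.810584 = 0.711770
Series (bus voltage limiter, array deployment motor, and shunt driver): 0.900325 × 0.759572 × 0.927743 = 0.634448
Parallel ([0.711770] and [0.634448]): 1 − (1 − 0.711770)(1 − 0.634448) = 0.894637
Series ([0.894637] and load switch): 0.894637 × 0.778801 = 0.6967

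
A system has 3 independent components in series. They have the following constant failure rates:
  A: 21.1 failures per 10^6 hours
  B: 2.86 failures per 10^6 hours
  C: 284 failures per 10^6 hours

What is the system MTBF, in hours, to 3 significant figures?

3250

Series of exponential components: λ_sys = Σ λ_i
λ_sys = 0.0000211 + 0.00000286 + 0.000284 = 3.0796e-04 /h
MTBF = 1 / λ_sys = 3250 h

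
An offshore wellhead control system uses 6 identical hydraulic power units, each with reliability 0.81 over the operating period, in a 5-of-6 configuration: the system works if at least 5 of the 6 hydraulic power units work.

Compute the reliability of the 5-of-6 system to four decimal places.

R = Σ_{i=5}^{6} C(6,i) p^i (1−p)^{6−i} with p = 0.81
C(6,5)·0.81^5·0.19^1 = 0.397493
C(6,6)·0.81^6·0.19^0 = 0.282430
Sum = 0.6799

0.6799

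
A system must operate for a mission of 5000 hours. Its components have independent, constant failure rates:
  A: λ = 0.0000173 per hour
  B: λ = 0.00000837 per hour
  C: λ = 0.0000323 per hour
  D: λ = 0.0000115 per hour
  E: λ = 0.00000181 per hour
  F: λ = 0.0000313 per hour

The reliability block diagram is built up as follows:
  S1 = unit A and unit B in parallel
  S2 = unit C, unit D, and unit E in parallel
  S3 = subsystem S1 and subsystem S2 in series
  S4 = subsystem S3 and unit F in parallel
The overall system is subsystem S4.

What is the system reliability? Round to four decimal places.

0.9995

R(A) = exp(−0.0000173 × 5000) = 0.917136
R(B) = exp(−0.00000837 × 5000) = 0.959014
R(C) = exp(−0.0000323 × 5000) = 0.850867
R(D) = exp(−0.0000115 × 5000) = 0.944122
R(E) = exp(−0.00000181 × 5000) = 0.990991
R(F) = exp(−0.0000313 × 5000) = 0.855132
Parallel (A and B): 1 − (1 − 0.917136)(1 − 0.959014) = 0.996604
Parallel (C, D, and E): 1 − (1 − 0.850867)(1 − 0.944122)(1 − 0.990991) = 0.999925
Series ([0.996604] and [0.999925]): 0.996604 × 0.999925 = 0.996529
Parallel ([0.996529] and F): 1 − (1 − 0.996529)(1 − 0.855132) = 0.9995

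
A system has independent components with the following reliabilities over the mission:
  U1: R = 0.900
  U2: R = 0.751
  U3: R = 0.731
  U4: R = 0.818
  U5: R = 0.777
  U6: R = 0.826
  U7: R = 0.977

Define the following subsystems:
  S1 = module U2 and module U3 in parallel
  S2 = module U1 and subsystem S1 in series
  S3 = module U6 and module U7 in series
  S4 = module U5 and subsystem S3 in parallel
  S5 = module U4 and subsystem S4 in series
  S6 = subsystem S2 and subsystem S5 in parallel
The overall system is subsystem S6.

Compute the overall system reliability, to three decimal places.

0.965

Parallel (U2 and U3): 1 − (1 − 0.75100)(1 − 0.73100) = 0.93302
Series (U1 and [0.93302]): 0.90000 × 0.93302 = 0.83972
Series (U6 and U7): 0.82600 × 0.97700 = 0.80700
Parallel (U5 and [0.80700]): 1 − (1 − 0.77700)(1 − 0.80700) = 0.95696
Series (U4 and [0.95696]): 0.81800 × 0.95696 = 0.78279
Parallel ([0.83972] and [0.78279]): 1 − (1 − 0.83972)(1 − 0.78279) = 0.965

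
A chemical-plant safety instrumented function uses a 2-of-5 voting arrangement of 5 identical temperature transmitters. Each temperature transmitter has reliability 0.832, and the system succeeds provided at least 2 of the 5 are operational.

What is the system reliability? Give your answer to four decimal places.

R = Σ_{i=2}^{5} C(5,i) p^i (1−p)^{5−i} with p = 0.832
C(5,2)·0.832^2·0.168^3 = 0.032823
C(5,3)·0.832^3·0.168^2 = 0.162551
C(5,4)·0.832^4·0.168^1 = 0.402506
C(5,5)·0.832^5·0.168^0 = 0.398673
Sum = 0.9966

0.9966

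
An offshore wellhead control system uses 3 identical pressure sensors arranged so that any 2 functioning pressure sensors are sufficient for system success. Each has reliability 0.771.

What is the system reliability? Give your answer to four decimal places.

0.8667

R = Σ_{i=2}^{3} C(3,i) p^i (1−p)^{3−i} with p = 0.771
C(3,2)·0.771^2·0.229^1 = 0.408381
C(3,3)·0.771^3·0.229^0 = 0.458314
Sum = 0.8667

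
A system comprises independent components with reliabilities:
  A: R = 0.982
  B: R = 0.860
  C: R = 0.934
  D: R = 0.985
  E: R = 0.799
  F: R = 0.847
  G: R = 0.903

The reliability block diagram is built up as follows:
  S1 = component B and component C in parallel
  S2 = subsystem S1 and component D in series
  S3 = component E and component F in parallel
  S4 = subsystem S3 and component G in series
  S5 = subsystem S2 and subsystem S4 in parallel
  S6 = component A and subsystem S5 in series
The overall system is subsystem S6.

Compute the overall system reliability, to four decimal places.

Parallel (B and C): 1 − (1 − 0.860000)(1 − 0.934000) = 0.990760
Series ([0.990760] and D): 0.990760 × 0.985000 = 0.975899
Parallel (E and F): 1 − (1 − 0.799000)(1 − 0.847000) = 0.969247
Series ([0.969247] and G): 0.969247 × 0.903000 = 0.875230
Parallel ([0.975899] and [0.875230]): 1 − (1 − 0.975899)(1 − 0.875230) = 0.996993
Series (A and [0.996993]): 0.982000 × 0.996993 = 0.9790

0.9790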